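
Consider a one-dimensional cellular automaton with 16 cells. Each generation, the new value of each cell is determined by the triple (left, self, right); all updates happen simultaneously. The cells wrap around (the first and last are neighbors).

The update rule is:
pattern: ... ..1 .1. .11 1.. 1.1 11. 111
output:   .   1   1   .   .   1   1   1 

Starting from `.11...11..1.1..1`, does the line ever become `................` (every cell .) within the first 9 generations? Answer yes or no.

no

1.1..1.1.1111.11
111.11111.1111.1
1111.11111.1111.
.1111.11111.1111
1.1111.11111.111
11.1111.11111.11
111.1111.11111.1
1111.1111.11111.
.1111.1111.11111
generation 9 is .1111.1111.11111, still not uniform .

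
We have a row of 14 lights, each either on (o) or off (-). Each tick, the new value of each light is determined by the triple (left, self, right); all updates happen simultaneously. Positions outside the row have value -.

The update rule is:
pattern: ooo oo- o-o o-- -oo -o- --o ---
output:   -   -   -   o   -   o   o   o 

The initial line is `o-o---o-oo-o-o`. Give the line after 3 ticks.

ooooooo------o

tick 1: o-ooooo----o-o
tick 2: o------ooooo-o
tick 3: ooooooo------o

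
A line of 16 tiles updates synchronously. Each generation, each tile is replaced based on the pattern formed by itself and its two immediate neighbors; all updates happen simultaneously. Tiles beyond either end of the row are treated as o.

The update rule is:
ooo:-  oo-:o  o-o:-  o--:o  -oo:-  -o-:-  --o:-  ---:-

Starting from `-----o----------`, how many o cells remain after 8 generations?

5

o-----o---------
oo-----o--------
-oo-----o-------
--oo-----o------
o--oo-----o-----
oo--oo-----o----
-oo--oo-----o---
--oo--oo-----o--
count of o: 5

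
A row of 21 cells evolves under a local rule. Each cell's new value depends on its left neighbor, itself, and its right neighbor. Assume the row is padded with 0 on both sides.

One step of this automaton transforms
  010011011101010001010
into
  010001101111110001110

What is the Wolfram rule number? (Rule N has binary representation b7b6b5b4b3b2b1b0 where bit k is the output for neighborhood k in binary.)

position 8: 111 → 1  (bit 7 = 1)
position 5: 110 → 1  (bit 6 = 1)
position 6: 101 → 1  (bit 5 = 1)
position 2: 100 → 0  (bit 4 = 0)
position 4: 011 → 0  (bit 3 = 0)
position 1: 010 → 1  (bit 2 = 1)
position 0: 001 → 0  (bit 1 = 0)
position 15: 000 → 0  (bit 0 = 0)
bits b7..b0 = 11100100 = 228

228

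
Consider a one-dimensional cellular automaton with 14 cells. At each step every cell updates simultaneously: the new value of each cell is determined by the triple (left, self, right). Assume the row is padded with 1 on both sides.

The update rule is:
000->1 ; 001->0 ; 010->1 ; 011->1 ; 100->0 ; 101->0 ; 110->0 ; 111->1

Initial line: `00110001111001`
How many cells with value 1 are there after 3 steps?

5

step 1: 00100101110001
step 2: 00100101100101
step 3: 00100101000101
count of 1: 5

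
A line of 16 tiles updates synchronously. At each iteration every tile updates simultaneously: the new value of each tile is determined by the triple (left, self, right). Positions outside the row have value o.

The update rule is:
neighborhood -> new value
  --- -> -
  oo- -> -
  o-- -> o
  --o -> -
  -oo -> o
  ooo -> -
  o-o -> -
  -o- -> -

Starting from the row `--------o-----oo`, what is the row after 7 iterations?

o--o--o---------

o--------o----o-
-o--------o-----
--o--------o----
o--o--------o---
-o--o--------o--
--o--o--------o-
o--o--o---------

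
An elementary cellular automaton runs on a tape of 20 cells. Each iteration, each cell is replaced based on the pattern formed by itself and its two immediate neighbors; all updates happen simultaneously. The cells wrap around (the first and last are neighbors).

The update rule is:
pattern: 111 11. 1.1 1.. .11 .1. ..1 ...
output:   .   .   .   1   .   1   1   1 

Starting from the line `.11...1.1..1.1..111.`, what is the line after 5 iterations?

1..1111111111111...1

1..1111.1111.111...1
.11.............111.
1..1111111111111...1
.11.............111.  (repeats iteration 2; period 2)
iteration 5: 1..1111111111111...1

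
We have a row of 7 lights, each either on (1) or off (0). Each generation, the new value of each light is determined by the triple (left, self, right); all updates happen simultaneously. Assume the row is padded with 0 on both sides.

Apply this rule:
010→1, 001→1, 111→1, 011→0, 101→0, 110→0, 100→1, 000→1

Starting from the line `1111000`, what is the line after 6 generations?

0110111
1000010
1111111
0111110
1011101
1001001

1001001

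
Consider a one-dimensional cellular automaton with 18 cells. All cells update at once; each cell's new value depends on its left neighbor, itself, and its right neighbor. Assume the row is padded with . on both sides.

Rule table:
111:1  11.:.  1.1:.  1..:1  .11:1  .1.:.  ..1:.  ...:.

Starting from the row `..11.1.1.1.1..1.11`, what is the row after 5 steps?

......1.........1.

..1.........1...1.
...1.........1...1
....1.........1...
.....1.........1..
......1.........1.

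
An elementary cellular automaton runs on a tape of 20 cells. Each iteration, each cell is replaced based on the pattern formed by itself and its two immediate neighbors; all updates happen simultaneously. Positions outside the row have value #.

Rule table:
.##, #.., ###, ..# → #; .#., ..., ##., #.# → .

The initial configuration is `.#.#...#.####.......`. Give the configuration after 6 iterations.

##.####...#....#####

iteration 1: ....#.#..###.#.....#
iteration 2: #..#...####...#...##
iteration 3: .##.#.####.#.#.#.###
iteration 4: .#....###........###
iteration 5: ..#..###.#......####
iteration 6: ##.####...#....#####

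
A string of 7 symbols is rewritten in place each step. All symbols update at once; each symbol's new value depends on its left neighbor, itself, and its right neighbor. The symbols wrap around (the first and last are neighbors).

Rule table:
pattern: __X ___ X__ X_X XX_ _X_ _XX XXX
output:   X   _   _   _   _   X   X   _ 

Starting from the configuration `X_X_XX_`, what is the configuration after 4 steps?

_XX_X_X

X_X_X__
X_X_X_X
__X_X_X
_XX_X_X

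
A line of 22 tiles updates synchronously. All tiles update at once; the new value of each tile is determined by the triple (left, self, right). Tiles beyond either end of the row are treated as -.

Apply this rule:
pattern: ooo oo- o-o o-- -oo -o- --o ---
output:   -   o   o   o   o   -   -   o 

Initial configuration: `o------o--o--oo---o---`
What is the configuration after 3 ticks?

tick 1: -ooooo--o--o-oooo--ooo
tick 2: -o---oo--o--oo--oo-o-o
tick 3: --oo-ooo--o-ooo-ooo-o-

--oo-ooo--o-ooo-ooo-o-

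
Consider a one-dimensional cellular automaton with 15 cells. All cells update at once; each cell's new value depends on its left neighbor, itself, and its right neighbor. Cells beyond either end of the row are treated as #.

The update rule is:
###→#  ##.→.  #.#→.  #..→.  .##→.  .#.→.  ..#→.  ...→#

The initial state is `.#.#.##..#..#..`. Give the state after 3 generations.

..###########..

...............
.#############.
..###########..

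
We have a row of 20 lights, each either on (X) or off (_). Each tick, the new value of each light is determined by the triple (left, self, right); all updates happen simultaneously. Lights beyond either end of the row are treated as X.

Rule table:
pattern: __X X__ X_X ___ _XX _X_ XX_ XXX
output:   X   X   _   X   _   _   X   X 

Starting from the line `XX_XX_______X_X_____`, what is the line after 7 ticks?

XX__XXXXXXXX___XXXXX
XXXX_XXXXXXXXXX_XXXX
XXXX__XXXXXXXXX__XXX
XXXXXX_XXXXXXXXXX_XX
XXXXXX__XXXXXXXXX__X
XXXXXXXX_XXXXXXXXXX_
XXXXXXXX__XXXXXXXXX_

XXXXXXXX__XXXXXXXXX_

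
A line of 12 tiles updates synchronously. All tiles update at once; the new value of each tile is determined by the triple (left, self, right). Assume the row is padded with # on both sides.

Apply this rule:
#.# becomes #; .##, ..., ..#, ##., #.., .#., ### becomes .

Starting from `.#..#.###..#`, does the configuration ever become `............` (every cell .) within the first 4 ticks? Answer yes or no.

yes

#....#......
............
all cells are . at tick 2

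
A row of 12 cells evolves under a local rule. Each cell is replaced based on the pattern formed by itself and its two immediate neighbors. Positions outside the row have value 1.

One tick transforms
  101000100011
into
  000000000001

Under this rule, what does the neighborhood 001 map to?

At position 5 the neighborhood is 001; the next row has 0 there.

0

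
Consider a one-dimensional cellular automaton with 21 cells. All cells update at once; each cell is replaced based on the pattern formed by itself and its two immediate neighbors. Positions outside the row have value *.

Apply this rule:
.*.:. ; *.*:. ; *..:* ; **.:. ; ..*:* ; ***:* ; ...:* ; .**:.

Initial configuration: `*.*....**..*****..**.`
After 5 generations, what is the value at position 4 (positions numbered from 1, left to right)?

*

generation 1: ...****..**.***.**...
generation 2: ***.**.**....*....***
generation 3: **.......****.****.**
generation 4: *.*******.**...**...*
generation 5: ...*****....***..***.
position 4 holds *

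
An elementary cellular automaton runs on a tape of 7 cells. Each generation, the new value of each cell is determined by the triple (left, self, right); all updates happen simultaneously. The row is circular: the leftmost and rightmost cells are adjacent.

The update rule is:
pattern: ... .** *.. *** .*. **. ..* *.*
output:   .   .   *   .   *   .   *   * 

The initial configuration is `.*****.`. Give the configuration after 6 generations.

*.....*
.*...*.
***.***
...*...
..***..
.*...*.

.*...*.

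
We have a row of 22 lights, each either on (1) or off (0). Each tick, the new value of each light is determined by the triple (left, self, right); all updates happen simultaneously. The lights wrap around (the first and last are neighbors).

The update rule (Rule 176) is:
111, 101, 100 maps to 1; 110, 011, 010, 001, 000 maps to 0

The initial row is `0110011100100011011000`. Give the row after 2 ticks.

0001001010010000100100
0000100101001000010010

0000100101001000010010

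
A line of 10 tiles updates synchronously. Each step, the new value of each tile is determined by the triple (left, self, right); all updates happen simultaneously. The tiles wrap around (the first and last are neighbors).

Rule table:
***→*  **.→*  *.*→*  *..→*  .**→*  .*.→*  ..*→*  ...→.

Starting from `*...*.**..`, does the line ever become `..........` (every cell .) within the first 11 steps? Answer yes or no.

**.*******
**********
**********  (fixed point — unchanged through step 11)
step 11 is **********, still not uniform .

no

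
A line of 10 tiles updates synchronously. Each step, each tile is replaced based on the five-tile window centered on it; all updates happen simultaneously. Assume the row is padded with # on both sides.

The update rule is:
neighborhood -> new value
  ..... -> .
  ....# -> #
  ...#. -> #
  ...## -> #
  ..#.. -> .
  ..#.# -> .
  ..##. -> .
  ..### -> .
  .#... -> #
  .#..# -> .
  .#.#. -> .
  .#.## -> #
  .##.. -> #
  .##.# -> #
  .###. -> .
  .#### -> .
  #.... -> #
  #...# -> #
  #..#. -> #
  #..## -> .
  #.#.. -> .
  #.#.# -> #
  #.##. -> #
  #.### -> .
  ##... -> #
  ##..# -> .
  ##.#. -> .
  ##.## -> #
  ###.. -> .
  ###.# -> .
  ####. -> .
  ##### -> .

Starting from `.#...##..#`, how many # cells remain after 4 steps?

..###.#...
.......###
##...##...
..###.####
count of #: 7

7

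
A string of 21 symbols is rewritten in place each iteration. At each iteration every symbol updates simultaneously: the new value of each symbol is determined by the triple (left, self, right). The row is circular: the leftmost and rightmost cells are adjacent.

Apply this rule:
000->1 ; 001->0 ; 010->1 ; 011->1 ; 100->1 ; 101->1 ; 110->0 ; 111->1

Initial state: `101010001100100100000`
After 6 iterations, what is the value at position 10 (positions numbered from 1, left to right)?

111111101010110111110
111111011111101111101
111110111111011111011
111101111110111110111
111011111101111101111
110111111011111011111
position 10 holds 0

0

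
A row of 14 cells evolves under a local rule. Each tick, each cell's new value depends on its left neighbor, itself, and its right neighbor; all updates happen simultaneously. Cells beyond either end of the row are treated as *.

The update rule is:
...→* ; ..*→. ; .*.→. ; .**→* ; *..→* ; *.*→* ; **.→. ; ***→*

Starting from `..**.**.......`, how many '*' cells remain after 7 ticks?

12

tick 1: *.*.**.******.
tick 2: .*.**.******.*
tick 3: *.**.******.**
tick 4: .**.******.***
tick 5: **.******.****
tick 6: *.******.*****
tick 7: .******.******
count of *: 12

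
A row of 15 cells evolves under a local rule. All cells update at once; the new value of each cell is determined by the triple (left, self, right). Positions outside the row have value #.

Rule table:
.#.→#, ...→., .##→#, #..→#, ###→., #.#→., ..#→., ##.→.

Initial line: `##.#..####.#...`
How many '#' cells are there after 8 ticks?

...##.#....##..
#..#..##...#.#.
.#.##.#.#..#.#.
.#.#..#.##.#.#.
.#.##.#.#..#.#.  (repeats tick 3; period 2)
tick 8: .#.#..#.##.#.#.
count of #: 7

7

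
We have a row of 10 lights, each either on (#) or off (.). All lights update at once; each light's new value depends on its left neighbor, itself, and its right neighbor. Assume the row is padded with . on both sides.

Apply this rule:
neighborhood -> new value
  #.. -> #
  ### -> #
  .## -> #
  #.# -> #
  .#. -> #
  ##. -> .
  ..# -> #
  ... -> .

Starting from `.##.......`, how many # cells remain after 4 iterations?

##.#......
#.###.....
####.#....
###.###...
count of #: 6

6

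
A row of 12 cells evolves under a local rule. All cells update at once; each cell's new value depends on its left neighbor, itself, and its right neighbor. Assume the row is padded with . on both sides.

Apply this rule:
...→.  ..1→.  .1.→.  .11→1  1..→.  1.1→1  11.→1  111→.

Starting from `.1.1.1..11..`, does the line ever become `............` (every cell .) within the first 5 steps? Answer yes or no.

..1.1...11..
...1....11..
........11..
........11..  (fixed point — unchanged through step 5)
step 5 is ........11.., still not uniform .

no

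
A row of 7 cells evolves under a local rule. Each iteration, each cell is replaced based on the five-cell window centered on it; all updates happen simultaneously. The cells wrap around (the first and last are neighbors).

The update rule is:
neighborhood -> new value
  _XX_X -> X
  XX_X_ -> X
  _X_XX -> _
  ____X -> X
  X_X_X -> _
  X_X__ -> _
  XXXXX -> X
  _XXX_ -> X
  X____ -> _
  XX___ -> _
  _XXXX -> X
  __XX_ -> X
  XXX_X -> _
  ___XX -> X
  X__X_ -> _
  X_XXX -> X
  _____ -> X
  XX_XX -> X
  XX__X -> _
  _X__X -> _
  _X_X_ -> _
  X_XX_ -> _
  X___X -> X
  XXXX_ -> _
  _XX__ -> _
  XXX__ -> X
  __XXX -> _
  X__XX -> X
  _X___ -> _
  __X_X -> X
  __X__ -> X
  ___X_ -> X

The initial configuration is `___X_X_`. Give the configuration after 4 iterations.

_XXX___
X_XX__X
XX___XX
_X_XX_X

_X_XX_X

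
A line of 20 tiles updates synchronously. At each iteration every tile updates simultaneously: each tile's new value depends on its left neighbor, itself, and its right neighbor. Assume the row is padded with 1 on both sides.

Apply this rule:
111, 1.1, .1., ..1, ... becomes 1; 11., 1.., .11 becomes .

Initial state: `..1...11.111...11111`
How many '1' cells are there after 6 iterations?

iteration 1: .11.11..1.1..11.1111
iteration 2: 1..1...1111.1..1.111
iteration 3: ..11.11.11.11.111.11
iteration 4: .1..1..1..1..1.1.1.1
iteration 5: 11.11.11.11.1111111.
iteration 6: 1.1..1..1..1.11111.1
count of 1: 11

11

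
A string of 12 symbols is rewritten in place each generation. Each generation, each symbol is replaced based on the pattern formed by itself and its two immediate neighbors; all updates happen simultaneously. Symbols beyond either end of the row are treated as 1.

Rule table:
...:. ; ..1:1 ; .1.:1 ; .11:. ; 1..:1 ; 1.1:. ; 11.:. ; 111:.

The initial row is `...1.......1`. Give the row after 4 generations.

1.111.....1.
.....1...11.
1...111.1...
.1.1....11.1

.1.1....11.1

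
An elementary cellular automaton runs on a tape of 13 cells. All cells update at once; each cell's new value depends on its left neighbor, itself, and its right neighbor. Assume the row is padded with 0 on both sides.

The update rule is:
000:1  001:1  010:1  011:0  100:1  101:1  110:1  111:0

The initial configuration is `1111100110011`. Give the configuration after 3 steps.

0001110111001

0000111011101
1111001100111
0001110111001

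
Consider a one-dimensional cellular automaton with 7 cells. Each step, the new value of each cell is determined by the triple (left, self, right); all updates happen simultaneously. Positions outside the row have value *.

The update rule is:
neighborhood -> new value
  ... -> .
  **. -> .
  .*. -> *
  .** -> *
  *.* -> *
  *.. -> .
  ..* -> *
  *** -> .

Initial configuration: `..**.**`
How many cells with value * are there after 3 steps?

4

.**.**.
**.**.*
..**.**
count of *: 4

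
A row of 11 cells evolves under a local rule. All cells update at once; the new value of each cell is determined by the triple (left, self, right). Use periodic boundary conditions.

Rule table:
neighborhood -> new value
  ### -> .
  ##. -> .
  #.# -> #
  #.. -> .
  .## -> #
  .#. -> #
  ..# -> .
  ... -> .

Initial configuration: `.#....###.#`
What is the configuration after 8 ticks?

##....#..##
......#..#.
......#..#.  (fixed point — unchanged through tick 8)

......#..#.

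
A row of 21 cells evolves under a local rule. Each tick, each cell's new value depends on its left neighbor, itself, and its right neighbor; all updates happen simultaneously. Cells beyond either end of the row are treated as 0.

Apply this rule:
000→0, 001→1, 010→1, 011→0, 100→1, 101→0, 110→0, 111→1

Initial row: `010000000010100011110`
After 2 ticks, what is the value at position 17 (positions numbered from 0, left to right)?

111000000110110101101
010100001000000100001
position 17 holds 0

0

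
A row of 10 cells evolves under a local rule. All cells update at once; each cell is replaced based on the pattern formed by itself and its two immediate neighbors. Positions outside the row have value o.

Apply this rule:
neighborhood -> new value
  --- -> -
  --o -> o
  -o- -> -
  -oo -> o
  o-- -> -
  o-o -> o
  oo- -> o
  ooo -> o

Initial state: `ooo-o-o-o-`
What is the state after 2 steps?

ooooo-o-oo

step 1: oooo-o-o-o
step 2: ooooo-o-oo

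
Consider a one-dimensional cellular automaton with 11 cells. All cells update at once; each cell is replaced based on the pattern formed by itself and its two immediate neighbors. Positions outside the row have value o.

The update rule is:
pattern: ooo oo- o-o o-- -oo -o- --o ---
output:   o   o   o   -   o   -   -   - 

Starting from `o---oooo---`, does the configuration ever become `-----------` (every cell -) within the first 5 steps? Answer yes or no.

step 1: o---oooo---  (fixed point — unchanged through step 5)
step 5 is o---oooo---, still not uniform -

no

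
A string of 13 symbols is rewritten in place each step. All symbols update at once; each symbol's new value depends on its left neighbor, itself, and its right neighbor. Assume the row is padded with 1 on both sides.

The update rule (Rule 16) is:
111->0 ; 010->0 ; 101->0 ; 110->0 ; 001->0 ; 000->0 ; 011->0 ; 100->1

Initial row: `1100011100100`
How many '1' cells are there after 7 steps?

3

0010000010010
1001000001000
0100100000100
0010010000010
1001001000000
0100100100000
0010010010000
count of 1: 3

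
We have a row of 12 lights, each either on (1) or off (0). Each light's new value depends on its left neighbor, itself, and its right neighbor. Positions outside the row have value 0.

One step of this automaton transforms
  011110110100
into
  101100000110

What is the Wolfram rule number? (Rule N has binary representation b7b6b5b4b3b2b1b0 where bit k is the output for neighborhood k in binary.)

position 2: 111 → 1  (bit 7 = 1)
position 4: 110 → 0  (bit 6 = 0)
position 5: 101 → 0  (bit 5 = 0)
position 10: 100 → 1  (bit 4 = 1)
position 1: 011 → 0  (bit 3 = 0)
position 9: 010 → 1  (bit 2 = 1)
position 0: 001 → 1  (bit 1 = 1)
position 11: 000 → 0  (bit 0 = 0)
bits b7..b0 = 10010110 = 150

150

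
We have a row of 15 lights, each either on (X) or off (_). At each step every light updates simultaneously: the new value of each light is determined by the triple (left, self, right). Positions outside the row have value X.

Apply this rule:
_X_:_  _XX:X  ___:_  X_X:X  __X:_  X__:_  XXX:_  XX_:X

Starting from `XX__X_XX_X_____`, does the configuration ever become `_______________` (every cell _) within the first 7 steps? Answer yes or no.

no

_X___XXXX______
X____X__X______
X______________
X______________  (fixed point — unchanged through step 7)
step 7 is X______________, still not uniform _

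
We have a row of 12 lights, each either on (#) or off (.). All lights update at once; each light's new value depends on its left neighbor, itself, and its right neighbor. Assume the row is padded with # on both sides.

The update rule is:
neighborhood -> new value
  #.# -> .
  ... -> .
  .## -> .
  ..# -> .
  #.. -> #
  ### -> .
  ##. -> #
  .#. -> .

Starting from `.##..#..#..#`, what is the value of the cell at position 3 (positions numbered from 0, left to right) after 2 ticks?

..##..#..#..
#..##..#..#.
position 3 holds #

#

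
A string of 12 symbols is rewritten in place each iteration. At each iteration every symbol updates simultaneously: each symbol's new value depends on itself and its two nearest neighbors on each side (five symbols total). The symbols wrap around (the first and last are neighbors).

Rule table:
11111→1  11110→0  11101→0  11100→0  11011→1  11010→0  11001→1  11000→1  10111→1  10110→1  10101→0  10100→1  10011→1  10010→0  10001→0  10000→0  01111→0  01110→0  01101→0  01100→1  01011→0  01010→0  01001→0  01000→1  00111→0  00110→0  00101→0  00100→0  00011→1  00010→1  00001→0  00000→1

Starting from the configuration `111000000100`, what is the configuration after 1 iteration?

000101101001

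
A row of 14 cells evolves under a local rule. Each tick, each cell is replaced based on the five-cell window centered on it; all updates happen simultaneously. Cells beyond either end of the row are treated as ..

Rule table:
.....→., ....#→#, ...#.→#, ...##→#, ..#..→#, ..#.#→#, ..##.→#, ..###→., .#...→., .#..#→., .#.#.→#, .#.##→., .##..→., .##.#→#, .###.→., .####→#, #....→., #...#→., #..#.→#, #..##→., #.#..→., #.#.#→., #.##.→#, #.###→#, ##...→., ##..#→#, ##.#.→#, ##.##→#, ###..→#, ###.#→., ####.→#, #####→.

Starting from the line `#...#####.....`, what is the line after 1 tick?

#..#.#.##.....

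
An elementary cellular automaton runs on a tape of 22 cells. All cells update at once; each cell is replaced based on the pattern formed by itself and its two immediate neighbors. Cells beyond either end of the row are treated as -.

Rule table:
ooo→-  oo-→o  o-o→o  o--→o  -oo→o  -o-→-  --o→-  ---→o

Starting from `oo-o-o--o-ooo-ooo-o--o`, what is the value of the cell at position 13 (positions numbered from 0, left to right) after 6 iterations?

ooo-o-o--oo-ooo-oo-o--
o-oo-o-o-oooo-ooooo-oo
-oooo-o-oo--ooo---oooo
-o--oo-oooo-o-ooo-o--o
--o-oooo--oo-oo-oo-o--
o--oo--oo-ooooooooo-oo
position 13 holds o

o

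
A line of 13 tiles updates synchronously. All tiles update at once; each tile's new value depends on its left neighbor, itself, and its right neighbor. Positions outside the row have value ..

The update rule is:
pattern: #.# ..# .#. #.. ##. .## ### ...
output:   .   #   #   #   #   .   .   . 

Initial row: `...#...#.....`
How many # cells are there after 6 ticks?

..###.###....
.#..#...##...
######.#.##..
.....#.#..##.
....##.###.##
...#.#...#..#
count of #: 4

4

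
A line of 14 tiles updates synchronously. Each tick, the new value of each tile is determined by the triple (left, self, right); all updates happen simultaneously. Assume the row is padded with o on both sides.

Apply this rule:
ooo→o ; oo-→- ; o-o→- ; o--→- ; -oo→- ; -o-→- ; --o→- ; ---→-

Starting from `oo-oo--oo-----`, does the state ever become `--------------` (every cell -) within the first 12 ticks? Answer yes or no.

yes

o-------------
--------------
all cells are - at tick 2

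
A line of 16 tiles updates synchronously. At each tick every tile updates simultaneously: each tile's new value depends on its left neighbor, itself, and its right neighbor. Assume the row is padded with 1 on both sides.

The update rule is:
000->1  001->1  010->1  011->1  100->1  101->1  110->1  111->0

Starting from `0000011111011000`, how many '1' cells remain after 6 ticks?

tick 1: 1111110001111111
tick 2: 0000011111000000
tick 3: 1111110001111111  (repeats tick 1; period 2)
tick 6: 0000011111000000
count of 1: 5

5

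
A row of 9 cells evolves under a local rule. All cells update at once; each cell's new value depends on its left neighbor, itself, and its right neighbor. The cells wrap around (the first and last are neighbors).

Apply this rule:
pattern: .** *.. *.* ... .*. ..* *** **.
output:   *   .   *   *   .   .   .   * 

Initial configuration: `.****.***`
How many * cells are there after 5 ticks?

6

**..***.*
.*..*.***
*....**.*
*.**.****
******...
count of *: 6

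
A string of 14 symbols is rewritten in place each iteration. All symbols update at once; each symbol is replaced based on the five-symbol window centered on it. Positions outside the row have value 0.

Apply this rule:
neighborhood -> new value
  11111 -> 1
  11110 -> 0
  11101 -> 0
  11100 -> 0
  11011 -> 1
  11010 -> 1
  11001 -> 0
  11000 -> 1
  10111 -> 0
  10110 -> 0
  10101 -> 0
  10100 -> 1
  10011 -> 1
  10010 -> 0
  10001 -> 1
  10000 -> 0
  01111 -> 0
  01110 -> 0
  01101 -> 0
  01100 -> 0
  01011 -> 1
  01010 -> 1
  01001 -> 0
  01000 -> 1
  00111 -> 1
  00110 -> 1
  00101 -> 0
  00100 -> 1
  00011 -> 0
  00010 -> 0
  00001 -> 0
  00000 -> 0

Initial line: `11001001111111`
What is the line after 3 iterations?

10000100111011

10001011011100
11100100100010
10000100111011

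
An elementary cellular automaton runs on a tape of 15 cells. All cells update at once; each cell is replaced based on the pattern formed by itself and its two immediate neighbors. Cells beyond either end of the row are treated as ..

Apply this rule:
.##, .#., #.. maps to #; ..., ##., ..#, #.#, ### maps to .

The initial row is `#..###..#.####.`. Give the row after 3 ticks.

##.#..#.#.#.#.#

tick 1: ##.#..#.#.#...#
tick 2: #..##.#.#.##..#
tick 3: ##.#..#.#.#.#.#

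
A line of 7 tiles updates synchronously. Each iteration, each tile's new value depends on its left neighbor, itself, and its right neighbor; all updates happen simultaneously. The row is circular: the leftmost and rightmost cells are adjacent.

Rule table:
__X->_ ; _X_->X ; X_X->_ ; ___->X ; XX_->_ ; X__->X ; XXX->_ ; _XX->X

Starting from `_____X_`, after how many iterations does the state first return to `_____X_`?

2

XXXX_XX
_____X_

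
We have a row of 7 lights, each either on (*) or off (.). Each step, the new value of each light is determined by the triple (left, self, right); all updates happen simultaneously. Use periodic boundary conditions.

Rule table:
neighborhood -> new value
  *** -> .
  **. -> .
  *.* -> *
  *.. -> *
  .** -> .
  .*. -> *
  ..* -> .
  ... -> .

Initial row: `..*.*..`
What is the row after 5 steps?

step 1: ..****.
step 2: ......*
step 3: *.....*
step 4: .*.....
step 5: .**....

.**....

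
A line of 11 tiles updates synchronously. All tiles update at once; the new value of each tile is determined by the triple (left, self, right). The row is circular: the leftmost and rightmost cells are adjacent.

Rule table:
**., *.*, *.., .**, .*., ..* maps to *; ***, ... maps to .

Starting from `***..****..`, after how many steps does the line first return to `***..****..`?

2

*.****..***
***..****..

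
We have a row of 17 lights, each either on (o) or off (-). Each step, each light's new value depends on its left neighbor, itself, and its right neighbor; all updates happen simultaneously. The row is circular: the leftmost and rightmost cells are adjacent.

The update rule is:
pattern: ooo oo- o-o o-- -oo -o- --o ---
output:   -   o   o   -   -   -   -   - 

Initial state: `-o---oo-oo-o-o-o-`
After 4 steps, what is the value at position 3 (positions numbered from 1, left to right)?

------oo-oo-o-o--
-------oo-oo-o---
--------oo-oo----
---------oo-o----
position 3 holds -

-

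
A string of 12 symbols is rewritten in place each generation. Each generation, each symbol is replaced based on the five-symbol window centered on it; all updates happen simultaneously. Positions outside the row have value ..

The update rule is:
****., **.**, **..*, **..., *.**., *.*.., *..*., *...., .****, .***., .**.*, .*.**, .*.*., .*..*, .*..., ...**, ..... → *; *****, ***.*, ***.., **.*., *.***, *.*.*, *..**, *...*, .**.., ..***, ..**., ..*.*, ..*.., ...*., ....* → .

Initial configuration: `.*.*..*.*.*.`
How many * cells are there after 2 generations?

5

..****.*.***
.*.**...*.*.
count of *: 5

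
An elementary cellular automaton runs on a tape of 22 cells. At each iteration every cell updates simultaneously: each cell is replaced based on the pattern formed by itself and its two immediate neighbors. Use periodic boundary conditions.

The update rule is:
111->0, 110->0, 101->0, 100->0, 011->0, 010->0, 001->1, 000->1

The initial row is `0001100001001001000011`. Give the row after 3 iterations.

0110001110010010011100
1000110000100100100001
0011000111001001001110

0011000111001001001110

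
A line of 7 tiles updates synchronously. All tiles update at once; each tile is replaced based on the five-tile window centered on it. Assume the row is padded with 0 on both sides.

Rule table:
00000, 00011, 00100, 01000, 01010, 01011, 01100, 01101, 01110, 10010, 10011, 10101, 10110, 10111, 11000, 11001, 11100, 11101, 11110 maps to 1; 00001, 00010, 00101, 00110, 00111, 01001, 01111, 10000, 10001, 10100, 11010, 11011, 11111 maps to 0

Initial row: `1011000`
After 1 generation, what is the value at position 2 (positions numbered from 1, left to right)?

1

0111101
position 2 holds 1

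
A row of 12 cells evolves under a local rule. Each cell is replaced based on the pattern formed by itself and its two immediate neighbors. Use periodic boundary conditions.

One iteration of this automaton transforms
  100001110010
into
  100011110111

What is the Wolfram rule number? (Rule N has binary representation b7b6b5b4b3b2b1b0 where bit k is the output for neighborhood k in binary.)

position 6: 111 → 1  (bit 7 = 1)
position 7: 110 → 1  (bit 6 = 1)
position 11: 101 → 1  (bit 5 = 1)
position 1: 100 → 0  (bit 4 = 0)
position 5: 011 → 1  (bit 3 = 1)
position 0: 010 → 1  (bit 2 = 1)
position 4: 001 → 1  (bit 1 = 1)
position 2: 000 → 0  (bit 0 = 0)
bits b7..b0 = 11101110 = 238

238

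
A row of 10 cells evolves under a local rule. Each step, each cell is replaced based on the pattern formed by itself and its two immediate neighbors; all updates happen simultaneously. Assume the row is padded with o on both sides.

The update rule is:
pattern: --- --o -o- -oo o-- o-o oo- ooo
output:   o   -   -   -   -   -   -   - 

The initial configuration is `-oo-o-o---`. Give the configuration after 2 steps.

step 1: --------o-
step 2: -oooooo---

-oooooo---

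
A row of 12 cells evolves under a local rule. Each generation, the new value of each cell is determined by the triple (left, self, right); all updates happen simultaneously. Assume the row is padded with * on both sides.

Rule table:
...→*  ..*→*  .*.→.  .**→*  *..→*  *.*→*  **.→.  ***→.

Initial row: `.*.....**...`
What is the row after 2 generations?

.**.....**..

generation 1: *.******.***
generation 2: .**.....**..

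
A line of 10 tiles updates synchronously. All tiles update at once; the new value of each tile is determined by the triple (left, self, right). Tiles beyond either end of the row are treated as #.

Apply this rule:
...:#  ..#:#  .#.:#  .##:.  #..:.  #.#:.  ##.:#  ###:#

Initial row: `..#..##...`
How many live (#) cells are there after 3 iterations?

5

.##.#.#.##
..#.#.#..#
.##.#.#.#.
count of #: 5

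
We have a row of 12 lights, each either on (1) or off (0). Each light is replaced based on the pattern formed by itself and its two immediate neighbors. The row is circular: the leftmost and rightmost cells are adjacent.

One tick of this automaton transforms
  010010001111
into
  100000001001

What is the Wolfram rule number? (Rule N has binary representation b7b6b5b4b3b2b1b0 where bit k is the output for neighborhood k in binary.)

104

position 9: 111 → 0  (bit 7 = 0)
position 11: 110 → 1  (bit 6 = 1)
position 0: 101 → 1  (bit 5 = 1)
position 2: 100 → 0  (bit 4 = 0)
position 8: 011 → 1  (bit 3 = 1)
position 1: 010 → 0  (bit 2 = 0)
position 3: 001 → 0  (bit 1 = 0)
position 6: 000 → 0  (bit 0 = 0)
bits b7..b0 = 01101000 = 104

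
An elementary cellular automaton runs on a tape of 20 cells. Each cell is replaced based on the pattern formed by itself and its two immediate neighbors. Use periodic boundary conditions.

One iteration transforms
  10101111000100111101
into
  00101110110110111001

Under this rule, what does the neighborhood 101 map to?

0

At position 1 the neighborhood is 101; the next row has 0 there.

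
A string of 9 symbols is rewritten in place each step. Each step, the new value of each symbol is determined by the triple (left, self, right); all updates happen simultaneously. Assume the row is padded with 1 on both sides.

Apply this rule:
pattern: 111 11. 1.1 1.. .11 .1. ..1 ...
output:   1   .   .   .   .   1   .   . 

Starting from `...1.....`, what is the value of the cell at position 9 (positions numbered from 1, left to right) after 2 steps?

step 1: ...1.....  (fixed point — unchanged through step 2)
position 9 holds .

.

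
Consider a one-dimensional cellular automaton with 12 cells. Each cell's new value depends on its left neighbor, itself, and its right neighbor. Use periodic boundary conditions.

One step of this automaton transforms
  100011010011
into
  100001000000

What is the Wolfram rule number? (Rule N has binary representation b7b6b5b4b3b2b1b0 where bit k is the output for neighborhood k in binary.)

position 11: 111 → 0  (bit 7 = 0)
position 0: 110 → 1  (bit 6 = 1)
position 6: 101 → 0  (bit 5 = 0)
position 1: 100 → 0  (bit 4 = 0)
position 4: 011 → 0  (bit 3 = 0)
position 7: 010 → 0  (bit 2 = 0)
position 3: 001 → 0  (bit 1 = 0)
position 2: 000 → 0  (bit 0 = 0)
bits b7..b0 = 01000000 = 64

64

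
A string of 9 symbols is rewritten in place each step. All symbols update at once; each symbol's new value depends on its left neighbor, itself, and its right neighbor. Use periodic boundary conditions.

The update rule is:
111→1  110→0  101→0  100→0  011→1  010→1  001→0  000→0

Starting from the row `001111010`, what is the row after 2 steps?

001100010

001110010
001100010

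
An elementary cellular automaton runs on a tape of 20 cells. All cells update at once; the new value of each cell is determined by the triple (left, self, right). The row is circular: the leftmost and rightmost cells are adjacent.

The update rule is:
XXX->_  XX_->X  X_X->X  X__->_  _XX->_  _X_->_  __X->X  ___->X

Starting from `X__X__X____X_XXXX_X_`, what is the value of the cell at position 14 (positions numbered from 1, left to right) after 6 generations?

__X__X__XXX_X___XX_X
_X__X__X__XX__XX_XX_
X__X__X__X_X_X_XX_X_
__X__X__X_X_X_X_XX_X
_X__X__X_X_X_X_X_XX_
X__X__X_X_X_X_X_X_X_
position 14 holds _

_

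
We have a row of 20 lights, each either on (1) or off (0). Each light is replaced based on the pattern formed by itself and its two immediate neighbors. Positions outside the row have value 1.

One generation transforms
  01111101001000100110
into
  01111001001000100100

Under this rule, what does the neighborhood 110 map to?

0

At position 5 the neighborhood is 110; the next row has 0 there.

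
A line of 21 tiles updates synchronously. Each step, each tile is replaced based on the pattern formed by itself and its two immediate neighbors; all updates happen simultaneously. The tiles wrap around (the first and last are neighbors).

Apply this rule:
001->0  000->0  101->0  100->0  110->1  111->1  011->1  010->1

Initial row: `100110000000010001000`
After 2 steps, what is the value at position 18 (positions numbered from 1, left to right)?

1

step 1: 100110000000010001000  (fixed point — unchanged through step 2)
position 18 holds 1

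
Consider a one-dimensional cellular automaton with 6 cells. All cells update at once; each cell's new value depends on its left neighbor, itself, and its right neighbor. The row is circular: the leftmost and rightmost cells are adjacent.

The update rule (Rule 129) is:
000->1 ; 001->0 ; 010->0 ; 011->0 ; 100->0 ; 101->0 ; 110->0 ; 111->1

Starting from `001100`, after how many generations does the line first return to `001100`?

2

generation 1: 100001
generation 2: 001100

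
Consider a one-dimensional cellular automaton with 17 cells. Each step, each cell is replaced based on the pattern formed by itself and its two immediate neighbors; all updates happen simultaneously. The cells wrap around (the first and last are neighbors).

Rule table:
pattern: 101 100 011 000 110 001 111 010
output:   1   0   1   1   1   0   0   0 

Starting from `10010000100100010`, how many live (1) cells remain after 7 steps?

00000110000001001
01110110111100000
01011111100101111
10110000100011001
11110110001011001
00011110100111001
01010011000101000
count of 1: 6

6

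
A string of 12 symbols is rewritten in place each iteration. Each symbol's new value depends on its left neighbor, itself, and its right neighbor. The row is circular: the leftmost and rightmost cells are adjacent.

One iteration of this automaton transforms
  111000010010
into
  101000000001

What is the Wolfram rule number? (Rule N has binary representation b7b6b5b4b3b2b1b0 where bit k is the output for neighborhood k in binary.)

position 1: 111 → 0  (bit 7 = 0)
position 2: 110 → 1  (bit 6 = 1)
position 11: 101 → 1  (bit 5 = 1)
position 3: 100 → 0  (bit 4 = 0)
position 0: 011 → 1  (bit 3 = 1)
position 7: 010 → 0  (bit 2 = 0)
position 6: 001 → 0  (bit 1 = 0)
position 4: 000 → 0  (bit 0 = 0)
bits b7..b0 = 01101000 = 104

104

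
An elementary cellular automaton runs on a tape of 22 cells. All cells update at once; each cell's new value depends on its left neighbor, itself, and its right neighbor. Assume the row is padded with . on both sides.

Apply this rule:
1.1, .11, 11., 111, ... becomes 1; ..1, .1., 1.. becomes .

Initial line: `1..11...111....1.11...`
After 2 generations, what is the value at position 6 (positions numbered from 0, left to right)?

.

generation 1: ...11.1.111.11..111.11
generation 2: 11.111.1111111..111111
position 6 holds .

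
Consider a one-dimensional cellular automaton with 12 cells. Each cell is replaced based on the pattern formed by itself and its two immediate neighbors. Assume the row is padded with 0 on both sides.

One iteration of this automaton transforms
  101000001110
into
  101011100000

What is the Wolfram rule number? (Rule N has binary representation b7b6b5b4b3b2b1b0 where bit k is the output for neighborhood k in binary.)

5

position 9: 111 → 0  (bit 7 = 0)
position 10: 110 → 0  (bit 6 = 0)
position 1: 101 → 0  (bit 5 = 0)
position 3: 100 → 0  (bit 4 = 0)
position 8: 011 → 0  (bit 3 = 0)
position 0: 010 → 1  (bit 2 = 1)
position 7: 001 → 0  (bit 1 = 0)
position 4: 000 → 1  (bit 0 = 1)
bits b7..b0 = 00000101 = 5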